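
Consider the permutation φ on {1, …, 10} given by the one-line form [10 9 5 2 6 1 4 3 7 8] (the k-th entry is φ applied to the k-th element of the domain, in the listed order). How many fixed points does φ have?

No element satisfies φ(x) = x, so there are 0 fixed points.

0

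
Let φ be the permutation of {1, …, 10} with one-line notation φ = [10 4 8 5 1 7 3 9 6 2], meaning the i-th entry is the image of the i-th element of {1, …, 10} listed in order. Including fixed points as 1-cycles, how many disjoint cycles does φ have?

The cycle decomposition is (1 10 2 4 5)(3 8 9 6 7), which has 2 cycles (counting 1-cycles).

2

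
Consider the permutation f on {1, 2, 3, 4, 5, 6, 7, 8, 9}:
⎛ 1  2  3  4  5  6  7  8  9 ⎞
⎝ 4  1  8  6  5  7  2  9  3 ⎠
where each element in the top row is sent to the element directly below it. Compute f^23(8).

Tracing 8 → 9 → … returns to 8 after 3 steps, so 8 lies in a 3-cycle (3 8 9).
Since the cycle has length 3, f^23 acts on it the same as f^2 (23 mod 3 = 2).
Stepping 2 places around the cycle: 8 → 9 → 3.

3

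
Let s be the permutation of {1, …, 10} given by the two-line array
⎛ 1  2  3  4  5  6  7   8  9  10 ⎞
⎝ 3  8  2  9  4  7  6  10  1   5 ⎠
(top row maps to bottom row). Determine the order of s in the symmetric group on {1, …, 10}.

Writing s as disjoint cycles, the cycle lengths are 8, 2.
Since disjoint cycles commute, ord(s) = lcm(8, 2) = 8.

8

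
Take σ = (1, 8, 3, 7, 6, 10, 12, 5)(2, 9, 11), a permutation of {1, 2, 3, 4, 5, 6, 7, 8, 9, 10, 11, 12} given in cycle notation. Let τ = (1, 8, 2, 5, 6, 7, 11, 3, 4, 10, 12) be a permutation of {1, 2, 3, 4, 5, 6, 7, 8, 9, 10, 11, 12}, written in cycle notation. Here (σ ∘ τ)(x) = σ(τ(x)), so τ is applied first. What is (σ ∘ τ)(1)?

First apply τ: τ(1) = 8, then σ(8) = 3. Thus (σ ∘ τ)(1) = 3.

3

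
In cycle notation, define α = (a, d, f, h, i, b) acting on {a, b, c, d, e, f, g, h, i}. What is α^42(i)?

i lies in the 6-cycle (a, d, f, h, i, b).
Powers repeat with period 6 on this cycle, and 42 mod 6 = 0, so α^42(i) = α^0(i).
So α^42(i) = i.

i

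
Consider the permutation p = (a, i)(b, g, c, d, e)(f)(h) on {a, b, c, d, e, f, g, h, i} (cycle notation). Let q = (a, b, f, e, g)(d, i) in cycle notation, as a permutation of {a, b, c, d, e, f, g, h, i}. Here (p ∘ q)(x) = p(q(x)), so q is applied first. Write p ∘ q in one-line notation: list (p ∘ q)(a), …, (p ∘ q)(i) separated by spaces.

(p ∘ q)(x) = p(q(x)). Computing each image: p(q(a)) = p(b) = g, p(q(b)) = p(f) = f, p(q(c)) = p(c) = d, p(q(d)) = p(i) = a, p(q(e)) = p(g) = c, p(q(f)) = p(e) = b, p(q(g)) = p(a) = i, p(q(h)) = p(h) = h, p(q(i)) = p(d) = e.
Hence p ∘ q = [g f d a c b i h e].

g f d a c b i h e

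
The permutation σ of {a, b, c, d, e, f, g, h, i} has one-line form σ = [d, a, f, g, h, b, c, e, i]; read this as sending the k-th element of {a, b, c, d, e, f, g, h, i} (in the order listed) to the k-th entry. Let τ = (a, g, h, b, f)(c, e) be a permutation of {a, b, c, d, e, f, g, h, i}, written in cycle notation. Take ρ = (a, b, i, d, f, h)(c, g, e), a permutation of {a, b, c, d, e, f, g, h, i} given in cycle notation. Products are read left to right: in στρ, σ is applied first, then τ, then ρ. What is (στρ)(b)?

Chase b: σ(b) = a; τ(a) = g; ρ(g) = e. Hence (στρ)(b) = e.

e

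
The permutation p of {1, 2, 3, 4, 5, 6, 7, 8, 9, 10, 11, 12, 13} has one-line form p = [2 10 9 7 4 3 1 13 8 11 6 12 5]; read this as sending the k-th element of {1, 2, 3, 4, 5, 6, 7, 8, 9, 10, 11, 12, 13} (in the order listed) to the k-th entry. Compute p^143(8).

9

Tracing 8 → 13 → … returns to 8 after 12 steps, so 8 lies in a 12-cycle (1, 2, 10, 11, 6, 3, 9, 8, 13, 5, 4, 7).
Powers repeat with period 12 on this cycle, and 143 mod 12 = 11, so p^143(8) = p^11(8).
Advancing 11 steps from 8: 8 → 13 → 5 → 4 → 7 → 1 → 2 → 10 → 11 → 6 → 3 → 9.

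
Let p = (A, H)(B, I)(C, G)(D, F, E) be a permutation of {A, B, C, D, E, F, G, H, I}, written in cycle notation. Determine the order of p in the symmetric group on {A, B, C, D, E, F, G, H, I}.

The disjoint cycles have lengths 3, 2, 2, 2.
The order of p is the least common multiple of its cycle lengths: lcm(3, 2, 2, 2) = 6.

6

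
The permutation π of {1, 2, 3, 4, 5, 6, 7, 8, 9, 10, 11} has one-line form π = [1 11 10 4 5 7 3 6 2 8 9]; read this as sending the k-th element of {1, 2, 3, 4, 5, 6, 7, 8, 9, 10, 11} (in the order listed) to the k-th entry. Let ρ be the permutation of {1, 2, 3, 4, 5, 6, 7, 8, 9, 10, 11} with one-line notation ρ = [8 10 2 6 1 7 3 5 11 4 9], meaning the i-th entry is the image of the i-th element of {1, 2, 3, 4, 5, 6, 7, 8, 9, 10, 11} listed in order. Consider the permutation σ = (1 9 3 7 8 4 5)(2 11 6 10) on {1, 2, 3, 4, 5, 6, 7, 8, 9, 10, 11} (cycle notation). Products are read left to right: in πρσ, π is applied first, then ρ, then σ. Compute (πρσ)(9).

Chase 9: π(9) = 2; ρ(2) = 10; σ(10) = 2. Hence (πρσ)(9) = 2.

2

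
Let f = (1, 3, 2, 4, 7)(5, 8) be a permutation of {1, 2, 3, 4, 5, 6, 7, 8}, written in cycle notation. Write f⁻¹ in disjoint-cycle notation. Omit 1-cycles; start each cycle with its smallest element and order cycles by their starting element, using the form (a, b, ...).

If f sends a → b within a cycle, f⁻¹ sends b → a; equivalently, reverse each cycle.
Reversing each cycle of f and rotating so the smallest element leads gives (1, 7, 4, 2, 3)(5, 8).

(1, 7, 4, 2, 3)(5, 8)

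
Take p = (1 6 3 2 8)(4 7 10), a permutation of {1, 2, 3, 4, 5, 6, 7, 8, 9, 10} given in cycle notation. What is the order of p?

15

The disjoint cycles have lengths 5, 3, 1, 1.
Since disjoint cycles commute, ord(p) = lcm(5, 3) = 15.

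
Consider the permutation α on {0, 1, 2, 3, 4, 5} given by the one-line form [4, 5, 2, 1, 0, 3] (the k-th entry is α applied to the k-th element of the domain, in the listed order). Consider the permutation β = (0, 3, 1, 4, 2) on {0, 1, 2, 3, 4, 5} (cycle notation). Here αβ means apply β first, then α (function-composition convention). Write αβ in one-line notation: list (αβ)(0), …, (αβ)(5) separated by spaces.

1 0 4 5 2 3

(αβ)(x) = α(β(x)). Computing each image: α(β(0)) = α(3) = 1, α(β(1)) = α(4) = 0, α(β(2)) = α(0) = 4, α(β(3)) = α(1) = 5, α(β(4)) = α(2) = 2, α(β(5)) = α(5) = 3.
Hence αβ = [1 0 4 5 2 3].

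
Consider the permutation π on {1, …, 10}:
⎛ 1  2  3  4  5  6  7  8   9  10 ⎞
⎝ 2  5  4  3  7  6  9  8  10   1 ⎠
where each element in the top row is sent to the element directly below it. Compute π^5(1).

Tracing 1 → 2 → … returns to 1 after 6 steps, so 1 lies in a 6-cycle (1 2 5 7 9 10).
Stepping 5 places around the cycle: 1 → 2 → 5 → 7 → 9 → 10.

10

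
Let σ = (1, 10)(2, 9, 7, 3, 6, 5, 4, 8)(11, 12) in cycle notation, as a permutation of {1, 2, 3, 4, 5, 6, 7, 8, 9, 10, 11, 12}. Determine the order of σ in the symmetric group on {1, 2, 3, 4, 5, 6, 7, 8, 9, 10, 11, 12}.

The disjoint cycles have lengths 8, 2, 2.
Since disjoint cycles commute, ord(σ) = lcm(8, 2, 2) = 8.

8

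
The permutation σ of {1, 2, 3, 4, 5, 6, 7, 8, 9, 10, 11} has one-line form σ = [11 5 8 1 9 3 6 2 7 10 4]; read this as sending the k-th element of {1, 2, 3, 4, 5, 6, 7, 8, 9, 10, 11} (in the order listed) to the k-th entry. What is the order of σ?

Decomposing into disjoint cycles gives cycle lengths 7, 3, 1.
Since disjoint cycles commute, ord(σ) = lcm(7, 3) = 21.

21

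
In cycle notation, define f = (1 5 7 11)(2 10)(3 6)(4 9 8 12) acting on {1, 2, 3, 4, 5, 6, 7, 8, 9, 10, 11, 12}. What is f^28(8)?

8

8 lies in the 4-cycle (4 9 8 12).
Powers repeat with period 4 on this cycle, and 28 mod 4 = 0, so f^28(8) = f^0(8).
So f^28(8) = 8.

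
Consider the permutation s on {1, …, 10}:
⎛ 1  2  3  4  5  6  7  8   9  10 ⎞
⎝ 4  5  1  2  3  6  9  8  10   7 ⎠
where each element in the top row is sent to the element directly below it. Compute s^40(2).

Tracing 2 → 5 → … returns to 2 after 5 steps, so 2 lies in a 5-cycle (1 4 2 5 3).
Powers repeat with period 5 on this cycle, and 40 mod 5 = 0, so s^40(2) = s^0(2).
So s^40(2) = 2.

2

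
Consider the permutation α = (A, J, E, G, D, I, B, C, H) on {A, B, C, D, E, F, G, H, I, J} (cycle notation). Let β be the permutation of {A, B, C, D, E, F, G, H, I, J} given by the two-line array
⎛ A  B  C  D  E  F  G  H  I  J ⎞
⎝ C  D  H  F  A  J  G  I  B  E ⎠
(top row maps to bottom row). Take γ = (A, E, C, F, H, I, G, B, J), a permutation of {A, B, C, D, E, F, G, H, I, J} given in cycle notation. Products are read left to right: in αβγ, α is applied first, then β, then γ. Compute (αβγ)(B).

Chase B: α(B) = C; β(C) = H; γ(H) = I. Hence (αβγ)(B) = I.

I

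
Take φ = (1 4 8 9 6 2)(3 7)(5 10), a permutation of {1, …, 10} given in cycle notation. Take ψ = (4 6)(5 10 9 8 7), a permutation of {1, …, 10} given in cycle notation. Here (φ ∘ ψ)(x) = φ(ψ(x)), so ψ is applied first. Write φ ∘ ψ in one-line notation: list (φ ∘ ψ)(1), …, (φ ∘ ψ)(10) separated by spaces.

(φ ∘ ψ)(x) = φ(ψ(x)). Computing each image: φ(ψ(1)) = φ(1) = 4, φ(ψ(2)) = φ(2) = 1, φ(ψ(3)) = φ(3) = 7, φ(ψ(4)) = φ(6) = 2, φ(ψ(5)) = φ(10) = 5, φ(ψ(6)) = φ(4) = 8, φ(ψ(7)) = φ(5) = 10, φ(ψ(8)) = φ(7) = 3, φ(ψ(9)) = φ(8) = 9, φ(ψ(10)) = φ(9) = 6.
Hence φ ∘ ψ = [4 1 7 2 5 8 10 3 9 6].

4 1 7 2 5 8 10 3 9 6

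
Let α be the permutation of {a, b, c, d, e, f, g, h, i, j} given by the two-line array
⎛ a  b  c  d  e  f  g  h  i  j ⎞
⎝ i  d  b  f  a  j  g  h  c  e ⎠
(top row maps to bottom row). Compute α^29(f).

Tracing f → j → … returns to f after 8 steps, so f lies in an 8-cycle (a i c b d f j e).
On an 8-cycle, α^8 is the identity, so α^29 = α^5 there (29 ≡ 5 mod 8).
Advancing 5 steps from f: f → j → e → a → i → c.

c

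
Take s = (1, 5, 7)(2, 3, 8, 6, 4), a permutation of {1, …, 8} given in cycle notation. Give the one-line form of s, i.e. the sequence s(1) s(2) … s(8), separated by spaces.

5 3 8 2 7 4 1 6

Image by image: 1→5, 2→3, 3→8, 4→2, 5→7, 6→4, 7→1, 8→6.
So the one-line form is 5 3 8 2 7 4 1 6.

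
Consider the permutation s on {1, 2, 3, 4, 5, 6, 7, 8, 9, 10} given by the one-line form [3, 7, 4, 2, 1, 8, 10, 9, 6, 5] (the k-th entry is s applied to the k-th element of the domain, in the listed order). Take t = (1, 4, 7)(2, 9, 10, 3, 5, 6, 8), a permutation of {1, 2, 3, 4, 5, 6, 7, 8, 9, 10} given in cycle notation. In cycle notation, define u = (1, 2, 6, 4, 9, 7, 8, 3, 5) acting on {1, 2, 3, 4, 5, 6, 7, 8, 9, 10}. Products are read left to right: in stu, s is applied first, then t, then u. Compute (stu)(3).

8

Chase 3: s(3) = 4; t(4) = 7; u(7) = 8. Hence (stu)(3) = 8.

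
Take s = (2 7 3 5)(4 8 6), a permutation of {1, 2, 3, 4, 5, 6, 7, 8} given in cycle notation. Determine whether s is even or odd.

odd

The cycle lengths are 4, 3, 1.
A cycle is odd iff its length is even; s has 1 even-length cycle, so sgn(s) = (−1)^1 and s is odd.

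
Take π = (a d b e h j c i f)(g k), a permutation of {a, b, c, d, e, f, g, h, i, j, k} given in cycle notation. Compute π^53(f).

i

f lies in the 9-cycle (a d b e h j c i f).
Since the cycle has length 9, π^53 acts on it the same as π^8 (53 mod 9 = 8).
Stepping 8 places around the cycle: f → a → d → b → e → h → j → c → i.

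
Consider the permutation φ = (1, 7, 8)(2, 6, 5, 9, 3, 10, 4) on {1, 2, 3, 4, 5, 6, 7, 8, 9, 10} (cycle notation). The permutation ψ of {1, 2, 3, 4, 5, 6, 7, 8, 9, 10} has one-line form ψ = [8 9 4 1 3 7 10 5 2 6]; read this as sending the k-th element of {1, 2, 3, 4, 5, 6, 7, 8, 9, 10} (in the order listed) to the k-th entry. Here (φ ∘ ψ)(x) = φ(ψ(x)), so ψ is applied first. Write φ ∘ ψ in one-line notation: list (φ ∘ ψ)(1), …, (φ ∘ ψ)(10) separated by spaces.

1 3 2 7 10 8 4 9 6 5

Chase each element through ψ then φ: 1 → 8 → 1; 2 → 9 → 3; 3 → 4 → 2; 4 → 1 → 7; 5 → 3 → 10; 6 → 7 → 8; 7 → 10 → 4; 8 → 5 → 9; 9 → 2 → 6; 10 → 6 → 5.
So φ ∘ ψ in one-line form is 1 3 2 7 10 8 4 9 6 5.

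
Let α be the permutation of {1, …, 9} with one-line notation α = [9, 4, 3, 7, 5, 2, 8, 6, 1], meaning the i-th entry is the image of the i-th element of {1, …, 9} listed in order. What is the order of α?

Decomposing into disjoint cycles gives cycle lengths 5, 2, 1, 1.
The order of α is the least common multiple of its cycle lengths: lcm(5, 2) = 10.

10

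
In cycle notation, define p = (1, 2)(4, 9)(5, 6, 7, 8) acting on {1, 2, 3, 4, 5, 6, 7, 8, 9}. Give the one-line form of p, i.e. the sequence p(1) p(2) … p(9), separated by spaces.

Image by image: 1→2, 2→1, 3→3, 4→9, 5→6, 6→7, 7→8, 8→5, 9→4.
Listing these in domain order gives 2 1 3 9 6 7 8 5 4.

2 1 3 9 6 7 8 5 4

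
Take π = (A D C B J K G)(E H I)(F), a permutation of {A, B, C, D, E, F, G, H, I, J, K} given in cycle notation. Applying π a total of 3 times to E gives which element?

E lies in the 3-cycle (E H I).
Since the cycle has length 3, π^3 acts on it the same as π^0 (3 mod 3 = 0).
So π^3(E) = E.

E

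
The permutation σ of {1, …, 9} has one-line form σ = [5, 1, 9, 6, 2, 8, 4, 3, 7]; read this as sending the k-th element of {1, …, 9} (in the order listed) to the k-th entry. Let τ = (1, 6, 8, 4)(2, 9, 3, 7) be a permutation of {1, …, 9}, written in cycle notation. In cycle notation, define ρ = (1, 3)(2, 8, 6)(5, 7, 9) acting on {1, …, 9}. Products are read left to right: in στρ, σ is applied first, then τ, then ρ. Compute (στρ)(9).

8

Apply the permutations in order: σ(9) = 7, then τ(7) = 2, then ρ(2) = 8. So (στρ)(9) = 8.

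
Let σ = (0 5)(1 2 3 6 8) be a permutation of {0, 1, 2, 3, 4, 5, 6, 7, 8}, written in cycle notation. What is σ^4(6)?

6 lies in the 5-cycle (1 2 3 6 8).
Stepping 4 places around the cycle: 6 → 8 → 1 → 2 → 3.

3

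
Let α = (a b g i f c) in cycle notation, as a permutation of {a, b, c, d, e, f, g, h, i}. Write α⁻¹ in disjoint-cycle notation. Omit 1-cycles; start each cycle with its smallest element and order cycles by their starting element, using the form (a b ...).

If α sends a → b within a cycle, α⁻¹ sends b → a; equivalently, reverse each cycle.
Reversing each cycle of α and rotating so the smallest element leads gives (a c f i g b).

(a c f i g b)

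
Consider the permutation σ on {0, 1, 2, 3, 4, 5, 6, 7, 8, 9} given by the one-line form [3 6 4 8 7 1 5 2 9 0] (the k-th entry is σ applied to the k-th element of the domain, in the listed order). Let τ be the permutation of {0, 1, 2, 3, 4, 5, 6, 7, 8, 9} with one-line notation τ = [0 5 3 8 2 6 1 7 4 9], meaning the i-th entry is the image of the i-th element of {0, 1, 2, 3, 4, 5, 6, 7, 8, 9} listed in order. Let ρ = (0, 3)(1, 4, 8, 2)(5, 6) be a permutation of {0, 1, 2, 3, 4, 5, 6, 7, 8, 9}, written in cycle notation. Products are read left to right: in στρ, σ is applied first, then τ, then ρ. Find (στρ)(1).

Apply the permutations in order: σ(1) = 6, then τ(6) = 1, then ρ(1) = 4. So (στρ)(1) = 4.

4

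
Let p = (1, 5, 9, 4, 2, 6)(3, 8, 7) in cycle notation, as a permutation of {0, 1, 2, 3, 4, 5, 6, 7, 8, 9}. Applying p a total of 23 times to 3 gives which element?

3 lies in the 3-cycle (3, 8, 7).
Powers repeat with period 3 on this cycle, and 23 mod 3 = 2, so p^23(3) = p^2(3).
Advancing 2 steps from 3: 3 → 8 → 7.

7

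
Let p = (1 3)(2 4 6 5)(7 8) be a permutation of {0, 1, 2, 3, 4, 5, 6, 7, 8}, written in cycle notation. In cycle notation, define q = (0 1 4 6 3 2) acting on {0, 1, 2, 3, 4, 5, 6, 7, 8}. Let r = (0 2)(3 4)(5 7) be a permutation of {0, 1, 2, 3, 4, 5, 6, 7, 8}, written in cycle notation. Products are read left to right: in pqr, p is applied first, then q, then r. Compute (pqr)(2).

Chase 2: p(2) = 4; q(4) = 6; r(6) = 6. Hence (pqr)(2) = 6.

6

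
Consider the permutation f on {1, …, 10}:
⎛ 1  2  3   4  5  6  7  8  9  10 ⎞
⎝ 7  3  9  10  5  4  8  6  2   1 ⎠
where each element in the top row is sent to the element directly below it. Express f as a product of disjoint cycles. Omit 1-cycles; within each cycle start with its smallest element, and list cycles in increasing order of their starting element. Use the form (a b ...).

(1 7 8 6 4 10)(2 3 9)

Iterating f from 1 gives 1 → 7 → 8 → 6 → 4 → 10 → 1; that is the 6-cycle (1 7 8 6 4 10).
Continuing from each remaining unvisited element yields (1 7 8 6 4 10)(2 3 9).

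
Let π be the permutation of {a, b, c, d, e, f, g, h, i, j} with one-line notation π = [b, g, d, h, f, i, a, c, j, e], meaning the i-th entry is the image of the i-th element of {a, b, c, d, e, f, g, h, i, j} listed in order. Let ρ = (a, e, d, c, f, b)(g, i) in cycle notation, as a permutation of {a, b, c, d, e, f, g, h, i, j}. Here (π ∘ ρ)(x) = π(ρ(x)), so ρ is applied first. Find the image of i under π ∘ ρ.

First apply ρ: ρ(i) = g, then π(g) = a. Thus (π ∘ ρ)(i) = a.

a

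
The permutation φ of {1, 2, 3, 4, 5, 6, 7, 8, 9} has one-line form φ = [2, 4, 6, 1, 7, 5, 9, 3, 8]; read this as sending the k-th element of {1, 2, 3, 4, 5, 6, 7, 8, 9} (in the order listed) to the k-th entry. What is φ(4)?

1

4 is element number 4 of the domain, and entry number 4 of the one-line form is 1, so φ(4) = 1.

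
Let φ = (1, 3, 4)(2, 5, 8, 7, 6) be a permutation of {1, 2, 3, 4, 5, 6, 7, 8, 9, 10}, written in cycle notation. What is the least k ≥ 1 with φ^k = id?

15

The cycle type of φ is (5, 3, 1, 1).
The order of φ is the least common multiple of its cycle lengths: lcm(5, 3) = 15.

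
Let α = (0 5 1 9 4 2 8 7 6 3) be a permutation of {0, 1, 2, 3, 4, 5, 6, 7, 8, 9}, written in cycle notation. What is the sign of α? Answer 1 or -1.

The cycle lengths are 10.
A cycle of length ℓ contributes ℓ−1 transpositions, so α is a product of 9 transpositions — odd.

-1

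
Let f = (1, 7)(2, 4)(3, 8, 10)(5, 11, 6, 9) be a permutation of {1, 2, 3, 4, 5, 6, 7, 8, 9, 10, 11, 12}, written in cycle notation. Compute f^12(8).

8 lies in the 3-cycle (3, 8, 10).
On a 3-cycle, f^3 is the identity, so f^12 = f^0 there (12 ≡ 0 mod 3).
So f^12(8) = 8.

8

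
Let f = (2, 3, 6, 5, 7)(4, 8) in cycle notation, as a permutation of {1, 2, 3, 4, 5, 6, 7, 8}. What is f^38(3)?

3 lies in the 5-cycle (2, 3, 6, 5, 7).
Since the cycle has length 5, f^38 acts on it the same as f^3 (38 mod 5 = 3).
Advancing 3 steps from 3: 3 → 6 → 5 → 7.

7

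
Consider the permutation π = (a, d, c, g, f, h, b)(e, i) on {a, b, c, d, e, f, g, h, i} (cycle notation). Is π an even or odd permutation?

The cycle lengths are 7, 2.
A cycle is odd iff its length is even; π has 1 even-length cycle, so sgn(π) = (−1)^1 and π is odd.

odd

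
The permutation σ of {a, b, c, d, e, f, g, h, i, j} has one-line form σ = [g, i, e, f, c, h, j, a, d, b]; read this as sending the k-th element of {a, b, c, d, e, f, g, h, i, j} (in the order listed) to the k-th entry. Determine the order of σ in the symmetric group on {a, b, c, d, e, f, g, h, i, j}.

8

The disjoint-cycle form of σ has cycle lengths 8, 2.
The order is lcm(8, 2) = 8.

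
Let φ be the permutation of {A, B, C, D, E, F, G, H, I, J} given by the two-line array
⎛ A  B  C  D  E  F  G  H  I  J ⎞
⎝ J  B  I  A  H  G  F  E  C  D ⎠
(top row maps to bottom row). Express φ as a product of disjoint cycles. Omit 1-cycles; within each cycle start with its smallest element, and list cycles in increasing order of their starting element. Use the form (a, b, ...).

(A, J, D)(C, I)(E, H)(F, G)

From A: A → J → D → A, closing the cycle (A, J, D).
Continuing from each remaining unvisited element yields (A, J, D)(C, I)(E, H)(F, G).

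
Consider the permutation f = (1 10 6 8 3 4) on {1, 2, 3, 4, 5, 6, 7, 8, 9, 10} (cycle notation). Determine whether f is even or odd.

odd

The cycle lengths are 6, 1, 1, 1, 1.
A cycle of length ℓ contributes ℓ−1 transpositions, so f is a product of 5 transpositions — odd.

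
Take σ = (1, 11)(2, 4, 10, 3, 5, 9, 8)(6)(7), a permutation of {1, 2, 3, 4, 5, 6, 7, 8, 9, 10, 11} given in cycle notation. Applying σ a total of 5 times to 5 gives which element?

10

5 lies in the 7-cycle (2, 4, 10, 3, 5, 9, 8).
Stepping 5 places around the cycle: 5 → 9 → 8 → 2 → 4 → 10.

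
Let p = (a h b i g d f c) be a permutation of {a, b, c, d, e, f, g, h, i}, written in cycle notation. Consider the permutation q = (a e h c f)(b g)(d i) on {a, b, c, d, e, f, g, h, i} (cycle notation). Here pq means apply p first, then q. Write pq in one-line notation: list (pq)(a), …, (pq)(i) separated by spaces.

For each element, apply p then q: a → h → c; b → i → d; c → a → e; d → f → a; e → e → h; f → c → f; g → d → i; h → b → g; i → g → b.
So pq in one-line form is c d e a h f i g b.

c d e a h f i g b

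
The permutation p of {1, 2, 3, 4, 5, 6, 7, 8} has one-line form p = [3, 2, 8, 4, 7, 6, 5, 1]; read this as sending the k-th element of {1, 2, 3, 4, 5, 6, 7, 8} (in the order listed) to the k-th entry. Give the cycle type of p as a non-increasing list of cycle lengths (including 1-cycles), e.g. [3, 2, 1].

[3, 2, 1, 1, 1]

The disjoint cycles are (1 3 8)(2)(4)(5 7)(6), with lengths 3, 2, 1, 1, 1 in non-increasing order.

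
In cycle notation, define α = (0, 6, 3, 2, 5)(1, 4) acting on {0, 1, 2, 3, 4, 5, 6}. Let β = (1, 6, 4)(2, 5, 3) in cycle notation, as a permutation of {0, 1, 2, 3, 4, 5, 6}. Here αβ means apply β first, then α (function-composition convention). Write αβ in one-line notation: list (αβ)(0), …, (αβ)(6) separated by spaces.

For each element, apply β then α: 0 → 0 → 6; 1 → 6 → 3; 2 → 5 → 0; 3 → 2 → 5; 4 → 1 → 4; 5 → 3 → 2; 6 → 4 → 1.
So αβ in one-line form is 6 3 0 5 4 2 1.

6 3 0 5 4 2 1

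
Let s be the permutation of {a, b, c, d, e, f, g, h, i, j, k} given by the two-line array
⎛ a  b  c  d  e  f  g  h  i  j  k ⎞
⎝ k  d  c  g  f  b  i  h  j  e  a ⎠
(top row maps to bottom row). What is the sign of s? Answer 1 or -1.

-1

In disjoint-cycle form the cycle lengths are 7, 2, 1, 1.
A cycle of length ℓ contributes ℓ−1 transpositions, so s is a product of 6 + 1 = 7 transpositions — odd.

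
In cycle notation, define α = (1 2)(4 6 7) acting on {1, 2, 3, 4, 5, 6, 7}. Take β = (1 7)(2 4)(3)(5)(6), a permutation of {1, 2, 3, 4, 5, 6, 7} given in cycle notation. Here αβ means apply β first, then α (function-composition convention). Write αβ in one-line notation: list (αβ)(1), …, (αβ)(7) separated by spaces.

4 6 3 1 5 7 2

(αβ)(x) = α(β(x)). Computing each image: α(β(1)) = α(7) = 4, α(β(2)) = α(4) = 6, α(β(3)) = α(3) = 3, α(β(4)) = α(2) = 1, α(β(5)) = α(5) = 5, α(β(6)) = α(6) = 7, α(β(7)) = α(1) = 2.
Hence αβ = [4 6 3 1 5 7 2].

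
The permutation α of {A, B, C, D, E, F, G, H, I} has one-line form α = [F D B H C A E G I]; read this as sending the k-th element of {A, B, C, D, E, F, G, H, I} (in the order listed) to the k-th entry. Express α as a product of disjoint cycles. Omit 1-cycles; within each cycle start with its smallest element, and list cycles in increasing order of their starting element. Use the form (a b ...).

(A F)(B D H G E C)

Start at A and follow images: A → F → A, giving the cycle (A F).
Continuing from each remaining unvisited element yields (A F)(B D H G E C).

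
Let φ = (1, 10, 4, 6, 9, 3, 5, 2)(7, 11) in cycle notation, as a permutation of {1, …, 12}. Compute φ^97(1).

10

1 lies in the 8-cycle (1, 10, 4, 6, 9, 3, 5, 2).
Powers repeat with period 8 on this cycle, and 97 mod 8 = 1, so φ^97(1) = φ^1(1).
Advancing 1 step from 1: 1 → 10.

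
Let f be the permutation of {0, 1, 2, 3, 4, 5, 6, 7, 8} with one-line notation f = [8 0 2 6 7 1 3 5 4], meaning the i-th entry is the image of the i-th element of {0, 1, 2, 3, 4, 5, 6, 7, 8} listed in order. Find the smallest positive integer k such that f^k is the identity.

6

The disjoint-cycle form of f has cycle lengths 6, 2, 1.
Since disjoint cycles commute, ord(f) = lcm(6, 2) = 6.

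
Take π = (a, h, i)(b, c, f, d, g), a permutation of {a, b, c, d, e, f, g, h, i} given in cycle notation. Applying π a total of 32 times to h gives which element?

a

h lies in the 3-cycle (a, h, i).
On a 3-cycle, π^3 is the identity, so π^32 = π^2 there (32 ≡ 2 mod 3).
Stepping 2 places around the cycle: h → i → a.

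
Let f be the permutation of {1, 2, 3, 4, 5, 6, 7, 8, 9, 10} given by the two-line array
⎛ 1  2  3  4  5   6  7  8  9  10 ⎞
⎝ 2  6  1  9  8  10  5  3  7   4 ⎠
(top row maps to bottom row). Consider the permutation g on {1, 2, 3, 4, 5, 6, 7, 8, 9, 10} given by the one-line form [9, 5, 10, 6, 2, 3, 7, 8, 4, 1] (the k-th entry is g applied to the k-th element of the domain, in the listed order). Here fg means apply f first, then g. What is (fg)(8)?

10

(fg)(8) = g(f(8)). f(8) = 3, then g(3) = 10. So (fg)(8) = 10.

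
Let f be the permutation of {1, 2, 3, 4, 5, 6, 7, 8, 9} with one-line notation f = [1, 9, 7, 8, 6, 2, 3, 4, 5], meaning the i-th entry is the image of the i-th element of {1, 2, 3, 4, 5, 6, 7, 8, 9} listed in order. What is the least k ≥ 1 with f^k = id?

4

Writing f as disjoint cycles, the cycle lengths are 4, 2, 2, 1.
The order is lcm(4, 2, 2) = 4.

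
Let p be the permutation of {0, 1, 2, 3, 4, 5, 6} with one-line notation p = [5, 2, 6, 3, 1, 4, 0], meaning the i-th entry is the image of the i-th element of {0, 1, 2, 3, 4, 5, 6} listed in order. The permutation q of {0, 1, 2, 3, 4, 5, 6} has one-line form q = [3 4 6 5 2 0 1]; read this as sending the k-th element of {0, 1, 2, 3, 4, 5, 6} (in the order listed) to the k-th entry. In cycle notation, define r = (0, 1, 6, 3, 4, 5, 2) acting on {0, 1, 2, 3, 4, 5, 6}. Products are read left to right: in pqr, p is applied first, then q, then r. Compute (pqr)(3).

Apply the permutations in order: p(3) = 3, then q(3) = 5, then r(5) = 2. So (pqr)(3) = 2.

2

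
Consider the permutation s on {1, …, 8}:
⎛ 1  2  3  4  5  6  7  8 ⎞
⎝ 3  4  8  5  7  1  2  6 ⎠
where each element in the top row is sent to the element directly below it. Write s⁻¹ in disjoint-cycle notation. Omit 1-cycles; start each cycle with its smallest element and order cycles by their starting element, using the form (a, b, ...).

(1, 6, 8, 3)(2, 7, 5, 4)

First write s in disjoint cycles: (1, 3, 8, 6)(2, 4, 5, 7).
The inverse reverses every cycle; in canonical form, s⁻¹ = (1, 6, 8, 3)(2, 7, 5, 4).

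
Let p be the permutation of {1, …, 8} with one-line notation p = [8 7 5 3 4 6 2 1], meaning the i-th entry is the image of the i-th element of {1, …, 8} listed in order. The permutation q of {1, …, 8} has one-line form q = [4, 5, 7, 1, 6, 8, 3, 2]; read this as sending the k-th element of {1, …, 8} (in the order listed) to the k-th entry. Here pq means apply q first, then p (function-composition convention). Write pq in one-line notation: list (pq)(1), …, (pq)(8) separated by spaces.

(pq)(x) = p(q(x)). Computing each image: p(q(1)) = p(4) = 3, p(q(2)) = p(5) = 4, p(q(3)) = p(7) = 2, p(q(4)) = p(1) = 8, p(q(5)) = p(6) = 6, p(q(6)) = p(8) = 1, p(q(7)) = p(3) = 5, p(q(8)) = p(2) = 7.
Hence pq = [3 4 2 8 6 1 5 7].

3 4 2 8 6 1 5 7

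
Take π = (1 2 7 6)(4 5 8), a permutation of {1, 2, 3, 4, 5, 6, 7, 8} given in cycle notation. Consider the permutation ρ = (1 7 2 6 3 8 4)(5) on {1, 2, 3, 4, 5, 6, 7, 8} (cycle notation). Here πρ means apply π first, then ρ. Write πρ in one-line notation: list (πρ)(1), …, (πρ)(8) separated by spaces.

6 2 8 5 4 7 3 1

For each element, apply π then ρ: 1 → 2 → 6; 2 → 7 → 2; 3 → 3 → 8; 4 → 5 → 5; 5 → 8 → 4; 6 → 1 → 7; 7 → 6 → 3; 8 → 4 → 1.
So πρ in one-line form is 6 2 8 5 4 7 3 1.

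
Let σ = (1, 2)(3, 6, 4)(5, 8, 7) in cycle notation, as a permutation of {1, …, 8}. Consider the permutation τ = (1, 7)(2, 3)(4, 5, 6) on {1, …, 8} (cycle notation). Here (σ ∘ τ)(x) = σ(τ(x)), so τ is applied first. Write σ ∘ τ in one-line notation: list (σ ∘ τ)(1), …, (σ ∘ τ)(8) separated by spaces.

Chase each element through τ then σ: 1 → 7 → 5; 2 → 3 → 6; 3 → 2 → 1; 4 → 5 → 8; 5 → 6 → 4; 6 → 4 → 3; 7 → 1 → 2; 8 → 8 → 7.
Collecting the images, σ ∘ τ = [5 6 1 8 4 3 2 7].

5 6 1 8 4 3 2 7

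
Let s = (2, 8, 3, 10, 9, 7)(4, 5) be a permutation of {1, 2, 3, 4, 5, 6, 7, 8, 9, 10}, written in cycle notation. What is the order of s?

6

The cycle type of s is (6, 2, 1, 1).
The order of s is the least common multiple of its cycle lengths: lcm(6, 2) = 6.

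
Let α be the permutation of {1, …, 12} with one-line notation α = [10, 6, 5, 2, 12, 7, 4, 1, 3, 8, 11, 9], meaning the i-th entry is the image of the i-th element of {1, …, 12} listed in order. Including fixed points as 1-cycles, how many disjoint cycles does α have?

The cycle decomposition is (1, 10, 8)(2, 6, 7, 4)(3, 5, 12, 9)(11), which has 4 cycles (counting 1-cycles).

4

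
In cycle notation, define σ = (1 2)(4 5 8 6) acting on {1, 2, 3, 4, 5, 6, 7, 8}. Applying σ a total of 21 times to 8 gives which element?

6

8 lies in the 4-cycle (4 5 8 6).
Powers repeat with period 4 on this cycle, and 21 mod 4 = 1, so σ^21(8) = σ^1(8).
Advancing 1 step from 8: 8 → 6.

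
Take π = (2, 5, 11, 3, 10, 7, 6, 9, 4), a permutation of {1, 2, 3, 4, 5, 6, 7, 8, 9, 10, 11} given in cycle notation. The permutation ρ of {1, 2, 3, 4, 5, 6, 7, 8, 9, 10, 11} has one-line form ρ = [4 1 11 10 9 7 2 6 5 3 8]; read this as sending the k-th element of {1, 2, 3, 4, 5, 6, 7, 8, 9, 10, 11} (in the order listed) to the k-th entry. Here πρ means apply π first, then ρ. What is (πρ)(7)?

7

(πρ)(7) = ρ(π(7)). π(7) = 6, then ρ(6) = 7. So (πρ)(7) = 7.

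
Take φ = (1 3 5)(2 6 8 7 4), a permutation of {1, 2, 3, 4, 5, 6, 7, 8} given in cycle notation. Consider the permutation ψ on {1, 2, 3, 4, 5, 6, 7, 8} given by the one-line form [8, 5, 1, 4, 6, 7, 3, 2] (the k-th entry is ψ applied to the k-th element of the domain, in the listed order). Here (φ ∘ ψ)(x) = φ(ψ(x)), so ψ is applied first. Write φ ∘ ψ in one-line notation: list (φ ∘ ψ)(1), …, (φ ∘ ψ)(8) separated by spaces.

7 1 3 2 8 4 5 6

(φ ∘ ψ)(x) = φ(ψ(x)). Computing each image: φ(ψ(1)) = φ(8) = 7, φ(ψ(2)) = φ(5) = 1, φ(ψ(3)) = φ(1) = 3, φ(ψ(4)) = φ(4) = 2, φ(ψ(5)) = φ(6) = 8, φ(ψ(6)) = φ(7) = 4, φ(ψ(7)) = φ(3) = 5, φ(ψ(8)) = φ(2) = 6.
Hence φ ∘ ψ = [7 1 3 2 8 4 5 6].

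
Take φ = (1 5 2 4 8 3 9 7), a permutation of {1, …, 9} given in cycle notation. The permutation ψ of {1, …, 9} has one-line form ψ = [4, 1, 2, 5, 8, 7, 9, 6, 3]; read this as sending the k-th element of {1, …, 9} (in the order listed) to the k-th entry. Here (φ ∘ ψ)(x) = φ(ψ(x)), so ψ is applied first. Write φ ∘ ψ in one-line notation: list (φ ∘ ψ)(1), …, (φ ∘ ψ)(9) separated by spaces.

8 5 4 2 3 1 7 6 9

(φ ∘ ψ)(x) = φ(ψ(x)). Computing each image: φ(ψ(1)) = φ(4) = 8, φ(ψ(2)) = φ(1) = 5, φ(ψ(3)) = φ(2) = 4, φ(ψ(4)) = φ(5) = 2, φ(ψ(5)) = φ(8) = 3, φ(ψ(6)) = φ(7) = 1, φ(ψ(7)) = φ(9) = 7, φ(ψ(8)) = φ(6) = 6, φ(ψ(9)) = φ(3) = 9.
Hence φ ∘ ψ = [8 5 4 2 3 1 7 6 9].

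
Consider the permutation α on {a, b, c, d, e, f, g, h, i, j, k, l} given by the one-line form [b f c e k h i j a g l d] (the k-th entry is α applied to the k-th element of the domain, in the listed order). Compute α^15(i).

Tracing i → a → … returns to i after 7 steps, so i lies in a 7-cycle (a, b, f, h, j, g, i).
On a 7-cycle, α^7 is the identity, so α^15 = α^1 there (15 ≡ 1 mod 7).
Stepping 1 place around the cycle: i → a.

a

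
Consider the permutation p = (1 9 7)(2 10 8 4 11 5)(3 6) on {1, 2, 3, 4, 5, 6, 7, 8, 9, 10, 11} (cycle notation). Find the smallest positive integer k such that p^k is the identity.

The cycle type of p is (6, 3, 2).
The order is lcm(6, 3, 2) = 6.

6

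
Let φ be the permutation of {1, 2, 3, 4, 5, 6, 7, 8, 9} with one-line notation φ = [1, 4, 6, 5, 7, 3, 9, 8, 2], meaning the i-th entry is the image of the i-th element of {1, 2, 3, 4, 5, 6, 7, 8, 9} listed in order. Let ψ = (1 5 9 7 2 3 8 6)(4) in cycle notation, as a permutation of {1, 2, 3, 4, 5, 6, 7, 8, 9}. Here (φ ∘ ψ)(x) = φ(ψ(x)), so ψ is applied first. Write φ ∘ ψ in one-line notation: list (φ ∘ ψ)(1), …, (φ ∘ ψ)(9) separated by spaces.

Chase each element through ψ then φ: 1 → 5 → 7; 2 → 3 → 6; 3 → 8 → 8; 4 → 4 → 5; 5 → 9 → 2; 6 → 1 → 1; 7 → 2 → 4; 8 → 6 → 3; 9 → 7 → 9.
Collecting the images, φ ∘ ψ = [7 6 8 5 2 1 4 3 9].

7 6 8 5 2 1 4 3 9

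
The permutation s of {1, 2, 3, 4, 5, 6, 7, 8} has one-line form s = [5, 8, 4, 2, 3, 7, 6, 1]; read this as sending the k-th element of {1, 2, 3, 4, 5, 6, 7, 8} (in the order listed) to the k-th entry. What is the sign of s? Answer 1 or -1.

1

In disjoint-cycle form the cycle lengths are 6, 2.
A cycle of length ℓ contributes ℓ−1 transpositions, so s is a product of 5 + 1 = 6 transpositions — even.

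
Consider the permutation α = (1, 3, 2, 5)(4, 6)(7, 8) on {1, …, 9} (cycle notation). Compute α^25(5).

5 lies in the 4-cycle (1, 3, 2, 5).
Since the cycle has length 4, α^25 acts on it the same as α^1 (25 mod 4 = 1).
Stepping 1 place around the cycle: 5 → 1.

1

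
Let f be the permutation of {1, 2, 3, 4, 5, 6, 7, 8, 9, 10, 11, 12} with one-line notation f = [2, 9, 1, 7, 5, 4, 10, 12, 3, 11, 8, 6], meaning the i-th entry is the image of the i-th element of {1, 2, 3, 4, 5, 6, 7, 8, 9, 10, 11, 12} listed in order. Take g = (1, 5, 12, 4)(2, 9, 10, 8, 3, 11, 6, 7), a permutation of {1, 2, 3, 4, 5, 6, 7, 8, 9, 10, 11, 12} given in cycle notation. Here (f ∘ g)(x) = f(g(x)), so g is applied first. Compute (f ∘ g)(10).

12

First apply g: g(10) = 8, then f(8) = 12. Thus (f ∘ g)(10) = 12.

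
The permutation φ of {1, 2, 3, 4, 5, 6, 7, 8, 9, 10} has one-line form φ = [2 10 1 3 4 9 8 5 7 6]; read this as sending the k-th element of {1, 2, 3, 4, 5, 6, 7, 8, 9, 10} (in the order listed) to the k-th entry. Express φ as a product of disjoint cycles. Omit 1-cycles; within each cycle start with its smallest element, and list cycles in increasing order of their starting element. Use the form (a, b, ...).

Iterating φ from 1 gives 1 → 2 → 10 → 6 → 9 → 7 → 8 → 5 → 4 → 3 → 1; that is the 10-cycle (1, 2, 10, 6, 9, 7, 8, 5, 4, 3).
Continuing from each remaining unvisited element yields (1, 2, 10, 6, 9, 7, 8, 5, 4, 3).

(1, 2, 10, 6, 9, 7, 8, 5, 4, 3)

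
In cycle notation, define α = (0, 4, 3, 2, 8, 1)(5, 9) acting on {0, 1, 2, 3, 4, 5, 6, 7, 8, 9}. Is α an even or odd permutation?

even

The cycle lengths are 6, 2, 1, 1.
A cycle is odd iff its length is even; α has 2 even-length cycles, so sgn(α) = (−1)^2 and α is even.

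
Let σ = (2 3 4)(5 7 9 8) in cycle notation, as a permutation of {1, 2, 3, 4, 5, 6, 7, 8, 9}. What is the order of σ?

The cycle type of σ is (4, 3, 1, 1).
The order of σ is the least common multiple of its cycle lengths: lcm(4, 3) = 12.

12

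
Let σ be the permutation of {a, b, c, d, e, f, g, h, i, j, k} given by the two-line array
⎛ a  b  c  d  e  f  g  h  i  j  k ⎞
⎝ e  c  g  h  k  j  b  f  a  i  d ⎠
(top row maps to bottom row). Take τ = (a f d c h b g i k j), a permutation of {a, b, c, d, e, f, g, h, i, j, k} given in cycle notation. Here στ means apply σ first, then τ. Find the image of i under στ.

First apply σ: σ(i) = a, then τ(a) = f. Thus (στ)(i) = f.

f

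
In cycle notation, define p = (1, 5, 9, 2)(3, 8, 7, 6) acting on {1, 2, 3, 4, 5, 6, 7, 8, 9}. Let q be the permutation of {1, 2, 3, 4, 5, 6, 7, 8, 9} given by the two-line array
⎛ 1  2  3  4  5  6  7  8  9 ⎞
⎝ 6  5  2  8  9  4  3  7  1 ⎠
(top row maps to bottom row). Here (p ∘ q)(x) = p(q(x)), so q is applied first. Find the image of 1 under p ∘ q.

First apply q: q(1) = 6, then p(6) = 3. Thus (p ∘ q)(1) = 3.

3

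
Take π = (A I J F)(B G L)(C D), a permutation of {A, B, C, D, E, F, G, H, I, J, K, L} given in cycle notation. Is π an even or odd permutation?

The cycle lengths are 4, 3, 2, 1, 1, 1.
A cycle of length ℓ contributes ℓ−1 transpositions, so π is a product of 3 + 2 + 1 = 6 transpositions — even.

even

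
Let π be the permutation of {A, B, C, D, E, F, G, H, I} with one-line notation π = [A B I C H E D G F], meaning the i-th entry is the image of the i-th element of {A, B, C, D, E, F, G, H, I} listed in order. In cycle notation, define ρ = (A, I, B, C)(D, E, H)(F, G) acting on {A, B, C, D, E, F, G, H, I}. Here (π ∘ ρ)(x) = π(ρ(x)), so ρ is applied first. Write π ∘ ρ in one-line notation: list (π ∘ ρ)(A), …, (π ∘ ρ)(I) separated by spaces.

(π ∘ ρ)(x) = π(ρ(x)). Computing each image: π(ρ(A)) = π(I) = F, π(ρ(B)) = π(C) = I, π(ρ(C)) = π(A) = A, π(ρ(D)) = π(E) = H, π(ρ(E)) = π(H) = G, π(ρ(F)) = π(G) = D, π(ρ(G)) = π(F) = E, π(ρ(H)) = π(D) = C, π(ρ(I)) = π(B) = B.
Hence π ∘ ρ = [F I A H G D E C B].

F I A H G D E C B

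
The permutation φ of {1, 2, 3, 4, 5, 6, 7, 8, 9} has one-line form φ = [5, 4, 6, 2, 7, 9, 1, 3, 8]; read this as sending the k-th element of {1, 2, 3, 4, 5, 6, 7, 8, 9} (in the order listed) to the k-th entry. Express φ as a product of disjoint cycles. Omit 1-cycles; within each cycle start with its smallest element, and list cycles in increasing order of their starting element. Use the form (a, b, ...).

(1, 5, 7)(2, 4)(3, 6, 9, 8)

Start at 1 and follow images: 1 → 5 → 7 → 1, giving the cycle (1, 5, 7).
Continuing from each remaining unvisited element yields (1, 5, 7)(2, 4)(3, 6, 9, 8).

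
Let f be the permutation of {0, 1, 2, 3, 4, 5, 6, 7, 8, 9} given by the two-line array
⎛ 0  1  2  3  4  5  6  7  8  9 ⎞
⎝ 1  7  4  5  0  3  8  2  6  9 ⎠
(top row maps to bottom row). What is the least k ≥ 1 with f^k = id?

10

Writing f as disjoint cycles, the cycle lengths are 5, 2, 2, 1.
Since disjoint cycles commute, ord(f) = lcm(5, 2, 2) = 10.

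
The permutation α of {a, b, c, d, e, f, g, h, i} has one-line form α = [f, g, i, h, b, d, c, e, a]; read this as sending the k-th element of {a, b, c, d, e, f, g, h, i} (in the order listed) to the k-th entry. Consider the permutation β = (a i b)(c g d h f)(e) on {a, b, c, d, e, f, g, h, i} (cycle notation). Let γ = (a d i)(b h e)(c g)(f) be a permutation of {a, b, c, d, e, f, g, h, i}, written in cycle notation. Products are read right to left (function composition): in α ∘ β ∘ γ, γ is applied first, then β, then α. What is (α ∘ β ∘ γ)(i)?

a

Chase i: γ(i) = a; β(a) = i; α(i) = a. Hence (α ∘ β ∘ γ)(i) = a.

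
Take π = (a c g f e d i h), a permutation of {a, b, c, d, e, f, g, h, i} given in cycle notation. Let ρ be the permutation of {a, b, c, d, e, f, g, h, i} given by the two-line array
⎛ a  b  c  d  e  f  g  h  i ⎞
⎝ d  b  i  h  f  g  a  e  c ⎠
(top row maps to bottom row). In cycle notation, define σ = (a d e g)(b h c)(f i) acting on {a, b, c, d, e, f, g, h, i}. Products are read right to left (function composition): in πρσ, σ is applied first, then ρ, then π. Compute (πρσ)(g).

(πρσ)(g) = π(ρ(σ(g))). σ(g) = a, then ρ(a) = d, then π(d) = i, so the result is i.

i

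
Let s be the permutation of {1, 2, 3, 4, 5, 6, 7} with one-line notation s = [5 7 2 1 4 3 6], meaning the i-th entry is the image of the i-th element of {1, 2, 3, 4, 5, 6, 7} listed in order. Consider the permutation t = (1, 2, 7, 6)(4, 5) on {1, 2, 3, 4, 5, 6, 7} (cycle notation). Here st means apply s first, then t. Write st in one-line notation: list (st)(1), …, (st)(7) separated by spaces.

Chase each element through s then t: 1 → 5 → 4; 2 → 7 → 6; 3 → 2 → 7; 4 → 1 → 2; 5 → 4 → 5; 6 → 3 → 3; 7 → 6 → 1.
Collecting the images, st = [4 6 7 2 5 3 1].

4 6 7 2 5 3 1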